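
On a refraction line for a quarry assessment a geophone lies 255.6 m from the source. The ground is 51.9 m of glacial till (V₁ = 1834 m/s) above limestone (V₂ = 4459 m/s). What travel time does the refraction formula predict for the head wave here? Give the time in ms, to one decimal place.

108.9 ms

t = x/V₂ + 2h·√(V₂²−V₁²)/(V₁V₂).
√(V₂²−V₁²) = √(4459²−1834²) = 4064.4 m/s; delay term = 2·51.9·4064.4/(1834·4459) = 0.05159 s.
t = 255.6/4459 + 0.05159 = 0.10891 s.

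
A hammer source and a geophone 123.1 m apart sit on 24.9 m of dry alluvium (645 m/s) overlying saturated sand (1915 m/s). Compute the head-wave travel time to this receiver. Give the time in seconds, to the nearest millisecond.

θ_c = arcsin(V₁/V₂) = arcsin(645/1915) = 19.68°, cos θ_c = 0.9416.
Intercept time tᵢ = 2h cos θ_c / V₁ = 2·24.9·0.9416/645 = 0.07270 s.
t = x/V₂ + tᵢ = 123.1/1915 + 0.07270 = 0.13698 s.

0.137 s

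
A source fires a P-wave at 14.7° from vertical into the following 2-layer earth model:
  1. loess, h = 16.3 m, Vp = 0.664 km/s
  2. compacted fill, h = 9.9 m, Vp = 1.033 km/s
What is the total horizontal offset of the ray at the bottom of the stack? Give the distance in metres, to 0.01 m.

8.53 m

Apply Snell's law at each interface; in layer i the horizontal offset is hᵢ·tan θᵢ.
Layer 1: θ = 14.70°; offset = 16.3·tan 14.70° = 4.2762 m.
Layer 2: sin θ = 1.033·sin 14.7°/0.664 = 0.3948, θ = 23.25°; offset = 9.9·tan 23.25° = 4.2538 m.
Summing the layer offsets gives 8.5300 m.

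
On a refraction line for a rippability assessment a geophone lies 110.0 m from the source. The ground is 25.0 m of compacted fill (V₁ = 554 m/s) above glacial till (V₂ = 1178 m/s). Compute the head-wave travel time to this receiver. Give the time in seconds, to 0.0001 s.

0.1730 s

t = x/V₂ + 2h·√(V₂²−V₁²)/(V₁V₂).
√(V₂²−V₁²) = √(1178²−554²) = 1039.6 m/s; delay term = 2·25.0·1039.6/(554·1178) = 0.07965 s.
t = 110.0/1178 + 0.07965 = 0.17303 s.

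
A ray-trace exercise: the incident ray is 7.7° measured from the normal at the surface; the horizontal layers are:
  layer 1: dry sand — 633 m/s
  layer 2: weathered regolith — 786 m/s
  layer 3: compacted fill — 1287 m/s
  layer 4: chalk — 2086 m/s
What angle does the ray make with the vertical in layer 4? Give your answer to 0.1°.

Snell's law across each interface conserves sin θ / V, so sin θ_4 = V_4·sin θ₁/V₁.
sin θ_4 = 2086 × sin 7.7° / 633 = 0.4415.
θ_4 = 26.20° from the vertical.

26.2°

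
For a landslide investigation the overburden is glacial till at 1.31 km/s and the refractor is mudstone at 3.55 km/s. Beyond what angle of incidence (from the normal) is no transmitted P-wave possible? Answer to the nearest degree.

22°

Critical incidence: sin θ_c = V₁/V₂ = 1.31/3.55 = 0.3690.
θ_c = arcsin 0.3690 = 21.65°.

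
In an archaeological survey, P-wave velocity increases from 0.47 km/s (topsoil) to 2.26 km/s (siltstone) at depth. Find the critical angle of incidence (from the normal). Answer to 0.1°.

Critical incidence: sin θ_c = V₁/V₂ = 0.47/2.26 = 0.2080.
θ_c = arcsin 0.2080 = 12.00°.

12.0°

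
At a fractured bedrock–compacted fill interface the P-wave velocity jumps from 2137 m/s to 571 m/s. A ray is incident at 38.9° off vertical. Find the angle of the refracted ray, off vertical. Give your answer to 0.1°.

Snell's law: sin θ₂ = (V₂/V₁)·sin θ₁ = (571/2137)·sin 38.9° = 0.1678.
θ₂ = arcsin 0.1678 = 9.66° from the normal.

9.7°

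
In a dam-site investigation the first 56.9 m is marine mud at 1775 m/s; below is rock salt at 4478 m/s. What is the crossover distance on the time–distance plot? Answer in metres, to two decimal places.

173.09 m

θ_c = arcsin(1775/4478) = 23.35°, so cos θ_c = 0.9181 and tᵢ = 2h cos θ_c/V₁ = 0.0589 s.
At crossover x/V₁ = x/V₂ + tᵢ ⇒ x = tᵢ/(1/V₁ − 1/V₂) = 0.05886/(5.6338e-04 − 2.2331e-04) = 173.09 m.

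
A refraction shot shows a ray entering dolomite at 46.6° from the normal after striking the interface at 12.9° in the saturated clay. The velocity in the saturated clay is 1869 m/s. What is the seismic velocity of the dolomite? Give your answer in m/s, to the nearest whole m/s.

Snell's law: sin 12.9°/V₁ = sin 46.6°/V₂.
V₂ = V₁·sin 46.6°/sin 12.9° = 1869 × 3.2545 = 6082.72 m/s.

6083 m/s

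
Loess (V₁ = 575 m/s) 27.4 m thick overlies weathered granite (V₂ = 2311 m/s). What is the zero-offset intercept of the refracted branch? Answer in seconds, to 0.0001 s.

tᵢ = 2h·√(V₂²−V₁²)/(V₁V₂).
√(V₂²−V₁²) = √(2311²−575²) = 2238.3 m/s.
tᵢ = 2·27.4·2238.3/(575·2311) = 0.09231 s.

0.0923 s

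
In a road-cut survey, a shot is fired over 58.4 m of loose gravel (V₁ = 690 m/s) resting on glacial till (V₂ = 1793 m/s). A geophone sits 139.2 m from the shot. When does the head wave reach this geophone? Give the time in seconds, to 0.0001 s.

0.2339 s

θ_c = arcsin(V₁/V₂) = arcsin(690/1793) = 22.63°, cos θ_c = 0.9230.
Intercept time tᵢ = 2h cos θ_c / V₁ = 2·58.4·0.9230/690 = 0.15624 s.
t = x/V₂ + tᵢ = 139.2/1793 + 0.15624 = 0.23387 s.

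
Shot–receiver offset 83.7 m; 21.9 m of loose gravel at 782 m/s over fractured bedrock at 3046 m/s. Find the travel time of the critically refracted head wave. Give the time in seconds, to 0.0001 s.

0.0816 s

t = x/V₂ + 2h·√(V₂²−V₁²)/(V₁V₂).
√(V₂²−V₁²) = √(3046²−782²) = 2943.9 m/s; delay term = 2·21.9·2943.9/(782·3046) = 0.05413 s.
t = 83.7/3046 + 0.05413 = 0.08161 s.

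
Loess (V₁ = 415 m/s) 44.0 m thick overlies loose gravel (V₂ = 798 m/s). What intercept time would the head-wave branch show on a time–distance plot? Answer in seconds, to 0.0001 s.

tᵢ = 2h·√(V₂²−V₁²)/(V₁V₂).
√(V₂²−V₁²) = √(798²−415²) = 681.6 m/s.
tᵢ = 2·44.0·681.6/(415·798) = 0.18112 s.

0.1811 s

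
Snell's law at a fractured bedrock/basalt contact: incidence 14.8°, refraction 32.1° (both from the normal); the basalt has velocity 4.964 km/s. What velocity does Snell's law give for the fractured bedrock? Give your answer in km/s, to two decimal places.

2.39 km/s

sin 14.8° = 0.2554; sin 32.1° = 0.5314.
V₁ = V₂·(sin θ₁/sin θ₂) = 4.964·(0.2554/0.5314) = 2.39 km/s.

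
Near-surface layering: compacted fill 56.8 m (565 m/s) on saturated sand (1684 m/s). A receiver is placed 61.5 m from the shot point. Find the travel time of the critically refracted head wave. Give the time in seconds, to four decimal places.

θ_c = arcsin(V₁/V₂) = arcsin(565/1684) = 19.60°, cos θ_c = 0.9420.
Intercept time tᵢ = 2h cos θ_c / V₁ = 2·56.8·0.9420/565 = 0.18941 s.
t = x/V₂ + tᵢ = 61.5/1684 + 0.18941 = 0.22593 s.

0.2259 s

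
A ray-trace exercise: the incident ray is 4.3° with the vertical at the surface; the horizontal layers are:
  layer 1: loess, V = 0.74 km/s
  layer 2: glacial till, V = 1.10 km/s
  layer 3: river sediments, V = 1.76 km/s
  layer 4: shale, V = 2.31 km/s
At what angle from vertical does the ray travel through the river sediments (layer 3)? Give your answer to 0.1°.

Ray parameter p = sin 4.3° / 0.74 = 1.0132e-01 s/km.
sin θ_3 = p·V_3 = 1.0132e-01 × 1.76 = 0.1783.
θ_3 = 10.27° from the vertical.

10.3°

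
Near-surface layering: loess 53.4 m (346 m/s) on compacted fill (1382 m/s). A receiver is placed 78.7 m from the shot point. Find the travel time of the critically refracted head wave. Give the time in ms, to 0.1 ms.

355.8 ms

t = x/V₂ + 2h·√(V₂²−V₁²)/(V₁V₂).
√(V₂²−V₁²) = √(1382²−346²) = 1338.0 m/s; delay term = 2·53.4·1338.0/(346·1382) = 0.29884 s.
t = 78.7/1382 + 0.29884 = 0.35579 s.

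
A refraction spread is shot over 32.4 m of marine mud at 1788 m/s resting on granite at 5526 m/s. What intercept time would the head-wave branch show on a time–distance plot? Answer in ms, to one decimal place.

θ_c = arcsin(V₁/V₂) = arcsin(1788/5526) = 18.88°; cos θ_c = 0.9462.
tᵢ = 2h·cos θ_c / V₁ = 2·32.4·0.9462 / 1788 = 0.03429 s.

34.3 ms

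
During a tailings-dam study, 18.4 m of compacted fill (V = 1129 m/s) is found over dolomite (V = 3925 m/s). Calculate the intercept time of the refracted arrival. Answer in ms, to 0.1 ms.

31.2 ms

tᵢ = 2h·√(V₂²−V₁²)/(V₁V₂).
√(V₂²−V₁²) = √(3925²−1129²) = 3759.1 m/s.
tᵢ = 2·18.4·3759.1/(1129·3925) = 0.03122 s.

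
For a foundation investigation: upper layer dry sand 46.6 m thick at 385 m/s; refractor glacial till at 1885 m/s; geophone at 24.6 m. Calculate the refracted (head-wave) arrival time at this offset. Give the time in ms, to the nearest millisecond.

250 ms

θ_c = arcsin(V₁/V₂) = arcsin(385/1885) = 11.79°, cos θ_c = 0.9789.
Intercept time tᵢ = 2h cos θ_c / V₁ = 2·46.6·0.9789/385 = 0.23697 s.
t = x/V₂ + tᵢ = 24.6/1885 + 0.23697 = 0.25003 s.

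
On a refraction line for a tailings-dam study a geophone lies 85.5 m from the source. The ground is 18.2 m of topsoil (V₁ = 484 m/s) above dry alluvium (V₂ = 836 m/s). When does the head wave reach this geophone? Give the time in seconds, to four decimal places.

t = x/V₂ + 2h·√(V₂²−V₁²)/(V₁V₂).
√(V₂²−V₁²) = √(836²−484²) = 681.6 m/s; delay term = 2·18.2·681.6/(484·836) = 0.06132 s.
t = 85.5/836 + 0.06132 = 0.16359 s.

0.1636 s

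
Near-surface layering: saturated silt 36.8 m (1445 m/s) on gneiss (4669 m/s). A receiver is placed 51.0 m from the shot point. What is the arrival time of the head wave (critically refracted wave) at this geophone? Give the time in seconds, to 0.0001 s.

θ_c = arcsin(V₁/V₂) = arcsin(1445/4669) = 18.03°, cos θ_c = 0.9509.
Intercept time tᵢ = 2h cos θ_c / V₁ = 2·36.8·0.9509/1445 = 0.04843 s.
t = x/V₂ + tᵢ = 51.0/4669 + 0.04843 = 0.05936 s.

0.0594 s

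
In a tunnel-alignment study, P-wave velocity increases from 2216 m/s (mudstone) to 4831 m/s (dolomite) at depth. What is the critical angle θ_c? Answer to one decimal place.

27.3°

Critical incidence: sin θ_c = V₁/V₂ = 2216/4831 = 0.4587.
θ_c = arcsin 0.4587 = 27.30°.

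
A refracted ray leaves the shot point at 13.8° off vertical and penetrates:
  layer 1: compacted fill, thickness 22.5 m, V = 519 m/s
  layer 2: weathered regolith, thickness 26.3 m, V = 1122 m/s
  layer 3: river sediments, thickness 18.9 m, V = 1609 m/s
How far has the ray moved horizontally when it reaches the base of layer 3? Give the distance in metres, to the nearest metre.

42 m

Apply Snell's law at each interface; in layer i the horizontal offset is hᵢ·tan θᵢ.
Layer 1: θ = 13.80°; offset = 22.5·tan 13.80° = 5.527 m.
Layer 2: sin θ = 1122·sin 13.8°/519 = 0.5157, θ = 31.04°; offset = 26.3·tan 31.04° = 15.829 m.
Layer 3: sin θ = 1609·sin 13.8°/519 = 0.7395, θ = 47.69°; offset = 18.9·tan 47.69° = 20.763 m.
Total horizontal offset = 42.118 m.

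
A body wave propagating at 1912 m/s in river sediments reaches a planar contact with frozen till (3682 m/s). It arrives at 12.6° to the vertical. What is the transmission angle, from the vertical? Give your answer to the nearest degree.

Snell's law: sin θ₂ = (V₂/V₁)·sin θ₁ = (3682/1912)·sin 12.6° = 0.4201.
θ₂ = sin⁻¹(0.4201) = 24.84° (from vertical).

25°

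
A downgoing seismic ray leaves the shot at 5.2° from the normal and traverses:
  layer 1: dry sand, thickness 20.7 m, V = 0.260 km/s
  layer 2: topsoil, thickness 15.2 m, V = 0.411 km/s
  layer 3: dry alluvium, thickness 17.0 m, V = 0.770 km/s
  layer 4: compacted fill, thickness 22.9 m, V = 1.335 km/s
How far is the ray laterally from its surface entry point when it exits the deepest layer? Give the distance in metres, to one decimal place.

Apply Snell's law at each interface; in layer i the horizontal offset is hᵢ·tan θᵢ.
Layer 1: θ = 5.20°; offset = 20.7·tan 5.20° = 1.884 m.
Layer 2: sin θ = 0.411·sin 5.2°/0.260 = 0.1433, θ = 8.24°; offset = 15.2·tan 8.24° = 2.200 m.
Layer 3: sin θ = 0.770·sin 5.2°/0.260 = 0.2684, θ = 15.57°; offset = 17.0·tan 15.57° = 4.737 m.
Layer 4: sin θ = 1.335·sin 5.2°/0.260 = 0.4654, θ = 27.73°; offset = 22.9·tan 27.73° = 12.040 m.
Total horizontal offset = 20.861 m.

20.9 m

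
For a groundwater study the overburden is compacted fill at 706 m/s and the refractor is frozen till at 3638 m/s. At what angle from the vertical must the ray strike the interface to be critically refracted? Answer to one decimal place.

11.2°

At critical incidence the refracted ray runs along the interface (θ₂ = 90°), so sin θ_c = V₁/V₂.
θ_c = arcsin(706/3638) = arcsin 0.1941 = 11.19°.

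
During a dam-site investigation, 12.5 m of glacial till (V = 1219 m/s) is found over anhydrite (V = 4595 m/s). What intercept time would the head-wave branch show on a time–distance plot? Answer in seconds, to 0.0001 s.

tᵢ = 2h·√(V₂²−V₁²)/(V₁V₂).
√(V₂²−V₁²) = √(4595²−1219²) = 4430.4 m/s.
tᵢ = 2·12.5·4430.4/(1219·4595) = 0.01977 s.

0.0198 s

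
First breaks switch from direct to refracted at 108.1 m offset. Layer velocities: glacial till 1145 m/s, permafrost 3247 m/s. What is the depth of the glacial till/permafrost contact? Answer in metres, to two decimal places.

37.39 m

x_cross = 2h·√((V₂+V₁)/(V₂−V₁)) → h = x_cross / (2·√((V₂+V₁)/(V₂−V₁))).
√((V₂+V₁)/(V₂−V₁)) = √((3247+1145)/(3247−1145)) = 1.4455.
h = 108.1 / (2·1.4455) = 37.39 m.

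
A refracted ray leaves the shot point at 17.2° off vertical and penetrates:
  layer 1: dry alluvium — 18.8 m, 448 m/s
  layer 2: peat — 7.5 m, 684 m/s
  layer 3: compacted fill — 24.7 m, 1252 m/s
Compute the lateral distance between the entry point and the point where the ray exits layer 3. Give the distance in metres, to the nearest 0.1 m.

p = sin θ₁/V₁ = sin 17.2°/448 = 6.6006e-04 s/m is conserved through the stack.
Layer 1: θ = 17.20°; offset = 18.8·tan 17.20° = 5.820 m.
Layer 2: sin θ = p·684 = 0.4515 → θ = 26.84°; offset = 7.5·tan 26.84° = 3.795 m.
Layer 3: sin θ = p·1252 = 0.8264 → θ = 55.73°; offset = 24.7·tan 55.73° = 36.250 m.
Σ offsets = 45.865 m.

45.9 m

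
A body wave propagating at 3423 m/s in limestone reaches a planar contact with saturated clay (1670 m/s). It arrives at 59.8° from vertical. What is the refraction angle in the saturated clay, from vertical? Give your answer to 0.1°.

24.9°

Snell's law: sin θ₂ = (V₂/V₁)·sin θ₁ = (1670/3423)·sin 59.8° = 0.4217.
θ₂ = arcsin 0.4217 = 24.94° from the normal.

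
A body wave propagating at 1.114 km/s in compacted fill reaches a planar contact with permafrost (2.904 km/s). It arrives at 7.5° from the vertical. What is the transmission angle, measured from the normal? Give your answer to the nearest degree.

sin θ₁/V₁ = sin θ₂/V₂ ⇒ sin θ₂ = 2.904·sin 7.5°/1.114 = 2.904·0.1305/1.114 = 0.3403.
θ₂ = sin⁻¹(0.3403) = 19.89° (from vertical).

20°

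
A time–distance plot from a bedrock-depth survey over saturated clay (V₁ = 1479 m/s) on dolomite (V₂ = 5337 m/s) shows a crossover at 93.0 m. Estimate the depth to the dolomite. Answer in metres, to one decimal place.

35.0 m

x_cross = 2h·√((V₂+V₁)/(V₂−V₁)) → h = x_cross / (2·√((V₂+V₁)/(V₂−V₁))).
√((V₂+V₁)/(V₂−V₁)) = √((5337+1479)/(5337−1479)) = 1.3292.
h = 93.0 / (2·1.3292) = 34.98 m.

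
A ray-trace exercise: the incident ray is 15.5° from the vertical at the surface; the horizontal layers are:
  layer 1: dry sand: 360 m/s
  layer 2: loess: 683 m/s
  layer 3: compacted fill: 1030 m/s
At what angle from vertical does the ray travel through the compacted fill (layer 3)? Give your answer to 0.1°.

Ray parameter p = sin 15.5° / 360 = 7.4233e-04 s/m.
sin θ_3 = p·V_3 = 7.4233e-04 × 1030 = 0.7646.
θ_3 = arcsin 0.7646 = 49.87°.

49.9°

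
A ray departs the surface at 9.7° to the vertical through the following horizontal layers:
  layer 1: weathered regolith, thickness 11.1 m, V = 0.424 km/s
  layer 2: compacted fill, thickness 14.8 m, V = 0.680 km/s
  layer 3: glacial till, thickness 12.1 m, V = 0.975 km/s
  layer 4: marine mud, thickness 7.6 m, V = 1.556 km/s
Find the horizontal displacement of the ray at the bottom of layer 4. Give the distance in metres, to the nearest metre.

Ray parameter p = sin 9.7° / 0.424 km/s = 3.9738e-01 s/km.
Layer 1: θ = 9.70°; offset = 11.1·tan 9.70° = 1.897 m.
Layer 2: sin θ = p·0.680 = 0.2702 → θ = 15.68°; offset = 14.8·tan 15.68° = 4.154 m.
Layer 3: sin θ = p·0.975 = 0.3874 → θ = 22.80°; offset = 12.1·tan 22.80° = 5.085 m.
Layer 4: sin θ = p·1.556 = 0.6183 → θ = 38.19°; offset = 7.6·tan 38.19° = 5.979 m.
Total horizontal offset = 17.116 m.

17 m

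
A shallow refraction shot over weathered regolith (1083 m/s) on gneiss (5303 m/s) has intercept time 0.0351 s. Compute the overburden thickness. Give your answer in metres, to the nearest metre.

θ_c = arcsin(1083/5303) = 11.78°; cos θ_c = 0.9789.
tᵢ = 2h cos θ_c/V₁ ⇒ h = tᵢ·V₁/(2 cos θ_c) = 0.0351·1083/(2·0.9789) = 19.42 m.

19 m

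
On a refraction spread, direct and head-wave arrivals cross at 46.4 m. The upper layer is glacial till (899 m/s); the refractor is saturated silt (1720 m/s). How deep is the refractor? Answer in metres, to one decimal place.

x_cross = 2h·√((V₂+V₁)/(V₂−V₁)) → h = x_cross / (2·√((V₂+V₁)/(V₂−V₁))).
√((V₂+V₁)/(V₂−V₁)) = √((1720+899)/(1720−899)) = 1.7861.
h = 46.4 / (2·1.7861) = 12.99 m.

13.0 m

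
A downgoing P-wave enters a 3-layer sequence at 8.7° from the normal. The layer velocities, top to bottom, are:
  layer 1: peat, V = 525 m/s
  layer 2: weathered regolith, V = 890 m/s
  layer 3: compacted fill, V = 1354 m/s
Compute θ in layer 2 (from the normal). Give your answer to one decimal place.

Ray parameter p = sin 8.7° / 525 = 2.8812e-04 s/m.
sin θ_2 = p·V_2 = 2.8812e-04 × 890 = 0.2564.
θ_2 = arcsin 0.2564 = 14.86°.

14.9°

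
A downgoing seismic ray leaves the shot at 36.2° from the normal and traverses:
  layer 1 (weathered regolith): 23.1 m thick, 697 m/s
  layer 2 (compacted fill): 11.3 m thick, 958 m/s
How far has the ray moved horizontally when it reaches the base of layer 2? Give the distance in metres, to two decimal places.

32.61 m

p = sin θ₁/V₁ = sin 36.2°/697 = 8.4735e-04 s/m is conserved through the stack.
Layer 1: θ = 36.20°; offset = 23.1·tan 36.20° = 16.9066 m.
Layer 2: sin θ = p·958 = 0.8118 → θ = 54.27°; offset = 11.3·tan 54.27° = 15.7075 m.
Summing the layer offsets gives 32.6142 m.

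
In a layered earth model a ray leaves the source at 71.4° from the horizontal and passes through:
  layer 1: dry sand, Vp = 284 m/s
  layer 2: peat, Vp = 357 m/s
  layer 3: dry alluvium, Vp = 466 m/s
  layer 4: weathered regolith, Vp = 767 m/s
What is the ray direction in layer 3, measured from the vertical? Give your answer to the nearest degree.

From the normal: θ₁ = 90° − 71.4° = 18.6°.
Ray parameter p = sin 18.6° / 284 = 1.1231e-03 s/m.
sin θ_3 = p·V_3 = 1.1231e-03 × 466 = 0.5234.
θ_3 = arcsin 0.5234 = 31.56°.

32°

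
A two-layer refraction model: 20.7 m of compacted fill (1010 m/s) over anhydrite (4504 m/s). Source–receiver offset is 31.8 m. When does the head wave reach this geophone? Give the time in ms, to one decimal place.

47.0 ms

t = x/V₂ + 2h·√(V₂²−V₁²)/(V₁V₂).
√(V₂²−V₁²) = √(4504²−1010²) = 4389.3 m/s; delay term = 2·20.7·4389.3/(1010·4504) = 0.03995 s.
t = 31.8/4504 + 0.03995 = 0.04701 s.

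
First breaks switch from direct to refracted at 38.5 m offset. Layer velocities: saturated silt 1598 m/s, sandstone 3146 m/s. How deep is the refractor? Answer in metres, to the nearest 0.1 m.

11.0 m

x_cross = 2h·√((V₂+V₁)/(V₂−V₁)) → h = x_cross / (2·√((V₂+V₁)/(V₂−V₁))).
√((V₂+V₁)/(V₂−V₁)) = √((3146+1598)/(3146−1598)) = 1.7506.
h = 38.5 / (2·1.7506) = 11.00 m.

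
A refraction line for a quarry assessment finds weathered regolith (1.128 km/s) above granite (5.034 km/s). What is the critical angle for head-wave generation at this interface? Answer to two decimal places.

At critical incidence the refracted ray runs along the interface (θ₂ = 90°), so sin θ_c = V₁/V₂.
θ_c = arcsin(1.128/5.034) = arcsin 0.2241 = 12.95°.

12.95°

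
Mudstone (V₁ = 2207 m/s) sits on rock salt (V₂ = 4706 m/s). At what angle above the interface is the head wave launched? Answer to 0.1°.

62.0°

Critical incidence: sin θ_c = V₁/V₂ = 2207/4706 = 0.4690.
θ_c = arcsin 0.4690 = 27.97°.
Measured from the interface: 90° − 27.97° = 62.03°.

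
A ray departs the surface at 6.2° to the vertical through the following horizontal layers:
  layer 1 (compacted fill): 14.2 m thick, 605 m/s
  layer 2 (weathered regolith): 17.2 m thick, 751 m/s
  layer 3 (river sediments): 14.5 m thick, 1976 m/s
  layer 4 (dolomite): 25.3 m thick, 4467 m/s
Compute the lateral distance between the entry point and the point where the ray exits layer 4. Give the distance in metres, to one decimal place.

Apply Snell's law at each interface; in layer i the horizontal offset is hᵢ·tan θᵢ.
Layer 1: θ = 6.20°; offset = 14.2·tan 6.20° = 1.543 m.
Layer 2: sin θ = 751·sin 6.2°/605 = 0.1341, θ = 7.70°; offset = 17.2·tan 7.70° = 2.327 m.
Layer 3: sin θ = 1976·sin 6.2°/605 = 0.3527, θ = 20.65°; offset = 14.5·tan 20.65° = 5.466 m.
Layer 4: sin θ = 4467·sin 6.2°/605 = 0.7974, θ = 52.88°; offset = 25.3·tan 52.88° = 33.433 m.
Total horizontal offset = 42.768 m.

42.8 m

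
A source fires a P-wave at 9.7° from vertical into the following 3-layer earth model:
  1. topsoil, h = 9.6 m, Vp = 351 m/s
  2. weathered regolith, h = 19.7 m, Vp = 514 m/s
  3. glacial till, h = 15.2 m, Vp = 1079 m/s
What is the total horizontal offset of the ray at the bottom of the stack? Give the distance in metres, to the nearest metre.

Apply Snell's law at each interface; in layer i the horizontal offset is hᵢ·tan θᵢ.
Layer 1: θ = 9.70°; offset = 9.6·tan 9.70° = 1.641 m.
Layer 2: sin θ = 514·sin 9.7°/351 = 0.2467, θ = 14.28°; offset = 19.7·tan 14.28° = 5.016 m.
Layer 3: sin θ = 1079·sin 9.7°/351 = 0.5179, θ = 31.19°; offset = 15.2·tan 31.19° = 9.204 m.
Summing the layer offsets gives 15.860 m.

16 m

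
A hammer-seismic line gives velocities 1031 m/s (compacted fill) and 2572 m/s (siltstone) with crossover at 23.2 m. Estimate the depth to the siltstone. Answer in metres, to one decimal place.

7.6 m

x_cross = 2h·√((V₂+V₁)/(V₂−V₁)) → h = x_cross / (2·√((V₂+V₁)/(V₂−V₁))).
√((V₂+V₁)/(V₂−V₁)) = √((2572+1031)/(2572−1031)) = 1.5291.
h = 23.2 / (2·1.5291) = 7.59 m.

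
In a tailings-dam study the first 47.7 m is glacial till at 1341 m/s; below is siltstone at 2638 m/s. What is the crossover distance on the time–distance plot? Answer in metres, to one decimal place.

167.1 m

x_cross = 2h·√((V₂+V₁)/(V₂−V₁)).
(V₂+V₁)/(V₂−V₁) = (2638+1341)/(2638−1341) = 3.0678; √ = 1.7515.
x_cross = 2·47.7·1.7515 = 167.10 m.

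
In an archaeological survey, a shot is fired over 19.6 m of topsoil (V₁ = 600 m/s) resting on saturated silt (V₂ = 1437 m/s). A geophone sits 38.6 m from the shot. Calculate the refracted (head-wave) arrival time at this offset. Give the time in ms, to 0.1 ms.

t = x/V₂ + 2h·√(V₂²−V₁²)/(V₁V₂).
√(V₂²−V₁²) = √(1437²−600²) = 1305.7 m/s; delay term = 2·19.6·1305.7/(600·1437) = 0.05937 s.
t = 38.6/1437 + 0.05937 = 0.08623 s.

86.2 ms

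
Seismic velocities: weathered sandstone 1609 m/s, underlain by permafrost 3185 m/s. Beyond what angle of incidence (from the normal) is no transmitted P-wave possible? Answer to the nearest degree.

Critical incidence: sin θ_c = V₁/V₂ = 1609/3185 = 0.5052.
θ_c = arcsin 0.5052 = 30.34°.

30°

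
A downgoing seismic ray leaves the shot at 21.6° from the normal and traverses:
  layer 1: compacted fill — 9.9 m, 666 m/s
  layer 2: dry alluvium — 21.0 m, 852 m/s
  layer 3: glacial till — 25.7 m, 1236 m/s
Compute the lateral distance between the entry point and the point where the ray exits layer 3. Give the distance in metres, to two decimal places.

Ray parameter p = sin 21.6° / 666 m/s = 5.5274e-04 s/m.
Layer 1: θ = 21.60°; offset = 9.9·tan 21.60° = 3.9197 m.
Layer 2: sin θ = p·852 = 0.4709 → θ = 28.09°; offset = 21.0·tan 28.09° = 11.2106 m.
Layer 3: sin θ = p·1236 = 0.6832 → θ = 43.09°; offset = 25.7·tan 43.09° = 24.0438 m.
Σ offsets = 39.1741 m.

39.17 m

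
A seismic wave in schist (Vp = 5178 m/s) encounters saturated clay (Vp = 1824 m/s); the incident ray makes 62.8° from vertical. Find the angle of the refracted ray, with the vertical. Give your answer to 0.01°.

18.26°

Snell's law: sin θ₂ = (V₂/V₁)·sin θ₁ = (1824/5178)·sin 62.8° = 0.3133.
θ₂ = arcsin 0.3133 = 18.26° from the normal.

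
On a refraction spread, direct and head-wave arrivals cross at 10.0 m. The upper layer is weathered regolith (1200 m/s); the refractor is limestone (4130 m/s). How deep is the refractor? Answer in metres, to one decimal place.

3.7 m

x_cross = 2h·√((V₂+V₁)/(V₂−V₁)) → h = x_cross / (2·√((V₂+V₁)/(V₂−V₁))).
√((V₂+V₁)/(V₂−V₁)) = √((4130+1200)/(4130−1200)) = 1.3487.
h = 10.0 / (2·1.3487) = 3.71 m.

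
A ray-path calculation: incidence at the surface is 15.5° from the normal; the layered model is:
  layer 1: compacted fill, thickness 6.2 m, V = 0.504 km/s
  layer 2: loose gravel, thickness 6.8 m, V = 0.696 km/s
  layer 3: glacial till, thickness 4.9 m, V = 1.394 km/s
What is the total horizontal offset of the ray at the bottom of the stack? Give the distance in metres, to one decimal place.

Ray parameter p = sin 15.5° / 0.504 km/s = 5.3023e-01 s/km.
Layer 1: θ = 15.50°; offset = 6.2·tan 15.50° = 1.719 m.
Layer 2: sin θ = p·0.696 = 0.3690 → θ = 21.66°; offset = 6.8·tan 21.66° = 2.700 m.
Layer 3: sin θ = p·1.394 = 0.7391 → θ = 47.66°; offset = 4.9·tan 47.66° = 5.377 m.
Summing the layer offsets gives 9.797 m.

9.8 m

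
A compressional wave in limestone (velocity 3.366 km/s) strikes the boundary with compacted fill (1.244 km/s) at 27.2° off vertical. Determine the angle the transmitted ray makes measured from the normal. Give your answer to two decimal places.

Snell's law: sin θ₂ = (V₂/V₁)·sin θ₁ = (1.244/3.366)·sin 27.2° = 0.1689.
θ₂ = sin⁻¹(0.1689) = 9.73° (from vertical).

9.73°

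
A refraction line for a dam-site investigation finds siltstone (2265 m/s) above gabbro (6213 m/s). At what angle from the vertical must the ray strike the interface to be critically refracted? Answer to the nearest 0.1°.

Critical incidence: sin θ_c = V₁/V₂ = 2265/6213 = 0.3646.
θ_c = arcsin 0.3646 = 21.38°.

21.4°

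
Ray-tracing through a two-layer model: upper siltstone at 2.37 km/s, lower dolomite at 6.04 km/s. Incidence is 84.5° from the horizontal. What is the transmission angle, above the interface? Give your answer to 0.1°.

Angle from the normal: 90° − 84.5° = 5.5°.
sin θ₁/V₁ = sin θ₂/V₂ ⇒ sin θ₂ = 6.04·sin 5.5°/2.37 = 6.04·0.0958/2.37 = 0.2443.
θ₂ = sin⁻¹(0.2443) = 14.14° (from vertical).
From the interface: 90° − 14.14° = 75.86°.

75.9°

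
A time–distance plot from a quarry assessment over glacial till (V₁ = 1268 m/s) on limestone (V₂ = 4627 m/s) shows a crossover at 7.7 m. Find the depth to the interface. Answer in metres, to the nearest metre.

x_cross = 2h·√((V₂+V₁)/(V₂−V₁)) → h = x_cross / (2·√((V₂+V₁)/(V₂−V₁))).
√((V₂+V₁)/(V₂−V₁)) = √((4627+1268)/(4627−1268)) = 1.3248.
h = 7.7 / (2·1.3248) = 2.91 m.

3 m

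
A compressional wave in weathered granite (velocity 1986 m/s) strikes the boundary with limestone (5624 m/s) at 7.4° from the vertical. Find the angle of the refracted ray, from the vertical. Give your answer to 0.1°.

Snell's law: sin θ₂ = (V₂/V₁)·sin θ₁ = (5624/1986)·sin 7.4° = 0.3647.
θ₂ = arcsin 0.3647 = 21.39° from the normal.

21.4°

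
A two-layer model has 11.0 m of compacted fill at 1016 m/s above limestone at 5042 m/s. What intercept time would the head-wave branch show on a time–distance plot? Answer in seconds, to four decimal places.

θ_c = arcsin(V₁/V₂) = arcsin(1016/5042) = 11.63°; cos θ_c = 0.9795.
tᵢ = 2h·cos θ_c / V₁ = 2·11.0·0.9795 / 1016 = 0.02121 s.

0.0212 s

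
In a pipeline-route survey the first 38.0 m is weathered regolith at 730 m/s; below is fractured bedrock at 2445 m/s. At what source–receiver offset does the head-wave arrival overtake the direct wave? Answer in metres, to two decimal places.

103.41 m

x_cross = 2h·√((V₂+V₁)/(V₂−V₁)).
(V₂+V₁)/(V₂−V₁) = (2445+730)/(2445−730) = 1.8513; √ = 1.3606.
x_cross = 2·38.0·1.3606 = 103.41 m.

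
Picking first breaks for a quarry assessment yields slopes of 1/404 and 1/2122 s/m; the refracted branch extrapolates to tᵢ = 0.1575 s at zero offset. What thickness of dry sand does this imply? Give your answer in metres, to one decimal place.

h = tᵢ·V₁·V₂ / (2·√(V₂²−V₁²)).
√(V₂²−V₁²) = √(2122² − 404²) = 2083.2 m/s.
h = 0.1575 s × 404 × 2122 / (2 × 2083.2) = 32.41 m.

32.4 m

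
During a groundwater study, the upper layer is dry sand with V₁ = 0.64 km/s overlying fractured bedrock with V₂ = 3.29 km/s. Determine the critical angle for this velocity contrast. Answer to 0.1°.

At critical incidence the refracted ray runs along the interface (θ₂ = 90°), so sin θ_c = V₁/V₂.
θ_c = arcsin(0.64/3.29) = arcsin 0.1945 = 11.22°.

11.2°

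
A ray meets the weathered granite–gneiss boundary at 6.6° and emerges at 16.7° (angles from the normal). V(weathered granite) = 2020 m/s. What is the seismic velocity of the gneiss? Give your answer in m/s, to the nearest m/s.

sin 6.6° = 0.1149; sin 16.7° = 0.2874.
V₂ = V₁·(sin θ₂/sin θ₁) = 2020·(0.2874/0.1149) = 5050.31 m/s.

5050 m/s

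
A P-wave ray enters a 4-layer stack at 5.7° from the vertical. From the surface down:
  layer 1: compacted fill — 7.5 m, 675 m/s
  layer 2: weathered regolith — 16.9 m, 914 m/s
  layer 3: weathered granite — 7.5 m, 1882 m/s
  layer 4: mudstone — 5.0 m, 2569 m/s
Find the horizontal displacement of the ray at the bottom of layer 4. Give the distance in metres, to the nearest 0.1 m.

Apply Snell's law at each interface; in layer i the horizontal offset is hᵢ·tan θᵢ.
Layer 1: θ = 5.70°; offset = 7.5·tan 5.70° = 0.749 m.
Layer 2: sin θ = 914·sin 5.7°/675 = 0.1345, θ = 7.73°; offset = 16.9·tan 7.73° = 2.294 m.
Layer 3: sin θ = 1882·sin 5.7°/675 = 0.2769, θ = 16.08°; offset = 7.5·tan 16.08° = 2.161 m.
Layer 4: sin θ = 2569·sin 5.7°/675 = 0.3780, θ = 22.21°; offset = 5.0·tan 22.21° = 2.041 m.
Σ offsets = 7.245 m.

7.2 m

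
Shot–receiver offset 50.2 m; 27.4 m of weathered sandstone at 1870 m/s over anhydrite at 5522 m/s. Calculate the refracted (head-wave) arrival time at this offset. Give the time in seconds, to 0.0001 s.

θ_c = arcsin(V₁/V₂) = arcsin(1870/5522) = 19.79°, cos θ_c = 0.9409.
Intercept time tᵢ = 2h cos θ_c / V₁ = 2·27.4·0.9409/1870 = 0.02757 s.
t = x/V₂ + tᵢ = 50.2/5522 + 0.02757 = 0.03666 s.

0.0367 s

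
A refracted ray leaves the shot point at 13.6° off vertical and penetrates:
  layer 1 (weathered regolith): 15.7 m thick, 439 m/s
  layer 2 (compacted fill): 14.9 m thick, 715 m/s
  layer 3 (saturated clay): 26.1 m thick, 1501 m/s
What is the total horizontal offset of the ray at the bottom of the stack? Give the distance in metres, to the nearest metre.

Apply Snell's law at each interface; in layer i the horizontal offset is hᵢ·tan θᵢ.
Layer 1: θ = 13.60°; offset = 15.7·tan 13.60° = 3.798 m.
Layer 2: sin θ = 715·sin 13.6°/439 = 0.3830, θ = 22.52°; offset = 14.9·tan 22.52° = 6.177 m.
Layer 3: sin θ = 1501·sin 13.6°/439 = 0.8040, θ = 53.51°; offset = 26.1·tan 53.51° = 35.288 m.
Σ offsets = 45.263 m.

45 m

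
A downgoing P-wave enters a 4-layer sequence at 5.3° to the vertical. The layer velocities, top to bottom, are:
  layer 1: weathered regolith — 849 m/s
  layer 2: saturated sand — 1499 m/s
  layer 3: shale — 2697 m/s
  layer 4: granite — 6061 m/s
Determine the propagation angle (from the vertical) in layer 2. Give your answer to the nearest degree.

9°

Ray parameter p = sin 5.3° / 849 = 1.0880e-04 s/m.
sin θ_2 = p·V_2 = 1.0880e-04 × 1499 = 0.1631.
θ_2 = arcsin 0.1631 = 9.39°.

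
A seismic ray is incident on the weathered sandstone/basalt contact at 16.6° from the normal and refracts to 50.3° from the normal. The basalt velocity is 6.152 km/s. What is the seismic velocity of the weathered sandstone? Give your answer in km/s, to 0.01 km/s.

2.28 km/s

Snell's law: sin 16.6°/V₁ = sin 50.3°/V₂.
V₁ = V₂·sin 16.6°/sin 50.3° = 6.152 × 0.3713 = 2.28 km/s.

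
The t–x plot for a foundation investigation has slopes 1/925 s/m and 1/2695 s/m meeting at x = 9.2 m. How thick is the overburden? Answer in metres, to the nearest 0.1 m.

x_cross = 2h·√((V₂+V₁)/(V₂−V₁)) → h = x_cross / (2·√((V₂+V₁)/(V₂−V₁))).
√((V₂+V₁)/(V₂−V₁)) = √((2695+925)/(2695−925)) = 1.4301.
h = 9.2 / (2·1.4301) = 3.22 m.

3.2 m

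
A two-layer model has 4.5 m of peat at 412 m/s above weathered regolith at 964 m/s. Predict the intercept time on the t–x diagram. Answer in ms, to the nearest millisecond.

20 ms

tᵢ = 2h·√(V₂²−V₁²)/(V₁V₂).
√(V₂²−V₁²) = √(964²−412²) = 871.5 m/s.
tᵢ = 2·4.5·871.5/(412·964) = 0.01975 s.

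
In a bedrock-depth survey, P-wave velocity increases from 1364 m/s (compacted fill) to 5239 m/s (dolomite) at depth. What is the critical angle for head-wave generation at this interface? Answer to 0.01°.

At critical incidence the refracted ray runs along the interface (θ₂ = 90°), so sin θ_c = V₁/V₂.
θ_c = arcsin(1364/5239) = arcsin 0.2604 = 15.09°.

15.09°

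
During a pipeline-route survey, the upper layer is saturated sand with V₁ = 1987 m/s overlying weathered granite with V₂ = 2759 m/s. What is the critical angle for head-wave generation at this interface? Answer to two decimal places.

At critical incidence the refracted ray runs along the interface (θ₂ = 90°), so sin θ_c = V₁/V₂.
θ_c = arcsin(1987/2759) = arcsin 0.7202 = 46.07°.

46.07°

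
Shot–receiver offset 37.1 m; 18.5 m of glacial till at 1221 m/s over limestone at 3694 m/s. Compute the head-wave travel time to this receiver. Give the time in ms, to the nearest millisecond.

39 ms

t = x/V₂ + 2h·√(V₂²−V₁²)/(V₁V₂).
√(V₂²−V₁²) = √(3694²−1221²) = 3486.4 m/s; delay term = 2·18.5·3486.4/(1221·3694) = 0.02860 s.
t = 37.1/3694 + 0.02860 = 0.03864 s.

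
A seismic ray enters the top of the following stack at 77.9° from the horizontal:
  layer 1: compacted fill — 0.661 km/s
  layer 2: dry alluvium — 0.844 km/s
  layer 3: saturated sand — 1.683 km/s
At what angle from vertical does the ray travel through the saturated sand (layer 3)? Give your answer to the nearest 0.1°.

From the normal: θ₁ = 90° − 77.9° = 12.1°.
Ray parameter p = sin 12.1° / 0.661 = 3.1712e-01 s/km.
sin θ_3 = p·V_3 = 3.1712e-01 × 1.683 = 0.5337.
θ_3 = arcsin 0.5337 = 32.26°.

32.3°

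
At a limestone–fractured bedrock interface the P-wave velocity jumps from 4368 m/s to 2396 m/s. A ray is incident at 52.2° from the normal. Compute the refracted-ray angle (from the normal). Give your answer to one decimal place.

25.7°

Snell's law: sin θ₂ = (V₂/V₁)·sin θ₁ = (2396/4368)·sin 52.2° = 0.4334.
θ₂ = arcsin 0.4334 = 25.69° from the normal.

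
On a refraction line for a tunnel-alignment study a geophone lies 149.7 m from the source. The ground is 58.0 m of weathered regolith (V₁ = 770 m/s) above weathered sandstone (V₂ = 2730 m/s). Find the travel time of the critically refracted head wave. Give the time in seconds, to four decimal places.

θ_c = arcsin(V₁/V₂) = arcsin(770/2730) = 16.38°, cos θ_c = 0.9594.
Intercept time tᵢ = 2h cos θ_c / V₁ = 2·58.0·0.9594/770 = 0.14453 s.
t = x/V₂ + tᵢ = 149.7/2730 + 0.14453 = 0.19937 s.

0.1994 s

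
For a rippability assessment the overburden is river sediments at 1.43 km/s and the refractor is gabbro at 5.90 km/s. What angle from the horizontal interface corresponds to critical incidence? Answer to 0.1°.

At critical incidence the refracted ray runs along the interface (θ₂ = 90°), so sin θ_c = V₁/V₂.
θ_c = arcsin(1.43/5.90) = arcsin 0.2424 = 14.03°.
Measured from the interface: 90° − 14.03° = 75.97°.

76.0°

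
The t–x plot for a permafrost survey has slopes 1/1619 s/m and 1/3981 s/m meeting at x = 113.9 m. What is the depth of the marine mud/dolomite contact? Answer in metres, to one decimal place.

37.0 m

h = (x_cross/2)·√((V₂−V₁)/(V₂+V₁)).
(V₂−V₁)/(V₂+V₁) = (3981−1619)/(3981+1619) = 0.4218; √ = 0.6495.
h = (113.9/2)·0.6495 = 36.99 m.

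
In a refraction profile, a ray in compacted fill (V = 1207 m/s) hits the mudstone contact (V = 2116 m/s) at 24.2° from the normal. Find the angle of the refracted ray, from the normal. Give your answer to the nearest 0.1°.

sin θ₁/V₁ = sin θ₂/V₂ ⇒ sin θ₂ = 2116·sin 24.2°/1207 = 2116·0.4099/1207 = 0.7186.
θ₂ = sin⁻¹(0.7186) = 45.94° (from vertical).

45.9°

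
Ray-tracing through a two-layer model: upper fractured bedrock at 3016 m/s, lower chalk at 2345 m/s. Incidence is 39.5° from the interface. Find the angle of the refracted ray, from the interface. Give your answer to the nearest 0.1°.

53.1°

Convert to the normal: θ₁ = 90° − 39.5° = 50.5°.
sin θ₁/V₁ = sin θ₂/V₂ ⇒ sin θ₂ = 2345·sin 50.5°/3016 = 2345·0.7716/3016 = 0.6000.
θ₂ = arcsin 0.6000 = 36.87° from the normal.
From the interface: 90° − 36.87° = 53.13°.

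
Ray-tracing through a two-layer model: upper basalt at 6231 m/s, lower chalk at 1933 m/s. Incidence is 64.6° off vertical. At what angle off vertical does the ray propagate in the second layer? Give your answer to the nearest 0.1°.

16.3°

sin θ₁/V₁ = sin θ₂/V₂ ⇒ sin θ₂ = 1933·sin 64.6°/6231 = 1933·0.9033/6231 = 0.2802.
θ₂ = sin⁻¹(0.2802) = 16.27° (from vertical).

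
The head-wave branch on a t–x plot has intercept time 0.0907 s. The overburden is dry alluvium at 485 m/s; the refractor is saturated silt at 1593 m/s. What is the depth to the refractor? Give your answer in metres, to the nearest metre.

23 m

h = tᵢ·V₁·V₂ / (2·√(V₂²−V₁²)).
√(V₂²−V₁²) = √(1593² − 485²) = 1517.4 m/s.
h = 0.0907 s × 485 × 1593 / (2 × 1517.4) = 23.09 m.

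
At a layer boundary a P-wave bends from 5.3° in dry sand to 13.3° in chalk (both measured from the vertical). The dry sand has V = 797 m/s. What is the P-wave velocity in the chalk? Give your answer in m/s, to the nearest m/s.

1985 m/s

Snell's law: sin 5.3°/V₁ = sin 13.3°/V₂.
V₂ = V₁·sin 13.3°/sin 5.3° = 797 × 2.4905 = 1984.94 m/s.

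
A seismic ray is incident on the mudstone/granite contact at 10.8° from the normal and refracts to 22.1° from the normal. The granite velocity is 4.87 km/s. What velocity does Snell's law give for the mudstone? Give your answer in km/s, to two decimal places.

2.43 km/s

sin 10.8° = 0.1874; sin 22.1° = 0.3762.
V₁ = V₂·(sin θ₁/sin θ₂) = 4.87·(0.1874/0.3762) = 2.43 km/s.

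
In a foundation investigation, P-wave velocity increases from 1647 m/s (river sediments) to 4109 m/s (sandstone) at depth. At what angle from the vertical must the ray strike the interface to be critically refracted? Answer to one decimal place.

23.6°

Critical incidence: sin θ_c = V₁/V₂ = 1647/4109 = 0.4008.
θ_c = arcsin 0.4008 = 23.63°.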